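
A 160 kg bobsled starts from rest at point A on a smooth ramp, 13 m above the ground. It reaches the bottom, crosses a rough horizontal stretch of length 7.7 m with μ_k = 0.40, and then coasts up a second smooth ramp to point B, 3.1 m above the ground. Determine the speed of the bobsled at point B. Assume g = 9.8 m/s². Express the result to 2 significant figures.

Energy at A: mgh₁ = (160)(9.8)(13) = 20384 J
Friction loss: W_f = μ_k mg d = 4829 J
At B: ½mv² + mgh₂ = mgh₁ − W_f
½mv² = 20384 − 4829 − 4860.8 = 10694 J
v = √(2 × 10694/160) = 11.56 m/s

v = 12 m/s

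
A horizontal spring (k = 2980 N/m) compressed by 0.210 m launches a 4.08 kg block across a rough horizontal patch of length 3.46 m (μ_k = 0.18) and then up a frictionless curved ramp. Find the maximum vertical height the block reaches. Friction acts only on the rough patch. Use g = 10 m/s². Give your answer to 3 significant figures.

h = 0.988 m

Spring energy: E₀ = ½kx² = ½(2980)(0.210)² = 65.709 J
Friction: W_f = μ_k mg d = (0.18)(4.08)(10)(3.46) = 25.41 J
Energy at base of ramp: E = 65.709 − 25.41 = 40.299 J
At max height all remaining energy is PE: mgh = E ⇒ h = E/(mg) = 40.299/(4.08 × 10) = 0.9877 m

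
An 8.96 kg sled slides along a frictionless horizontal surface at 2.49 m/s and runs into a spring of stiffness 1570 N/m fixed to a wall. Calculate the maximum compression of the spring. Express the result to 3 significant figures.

Conservation of energy between contact and max compression: ½mv² = ½kx²
x = v√(m/k) = 2.49 × √(8.96/1570) = 0.1881 m

x = 0.188 m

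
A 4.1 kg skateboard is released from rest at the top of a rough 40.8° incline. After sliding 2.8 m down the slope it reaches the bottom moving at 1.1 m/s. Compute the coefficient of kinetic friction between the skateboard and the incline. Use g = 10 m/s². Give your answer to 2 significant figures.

The energy dissipated by friction is the PE lost minus the KE gained:
mgL sinθ = 75.013 J; ½mv² = 2.4805 J
W_f = 75.013 − 2.4805 = 72.53 J
μ_k = W_f/(mg cosθ · L) = 72.53/(31.04 × 2.8) = 0.8346

μ_k = 0.83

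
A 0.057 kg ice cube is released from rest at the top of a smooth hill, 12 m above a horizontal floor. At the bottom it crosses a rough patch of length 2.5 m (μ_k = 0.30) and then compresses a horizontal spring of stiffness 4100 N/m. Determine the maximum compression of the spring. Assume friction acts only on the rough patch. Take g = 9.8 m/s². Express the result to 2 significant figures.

x = 0.055 m

Initial energy: E₁ = mgh = (0.057)(9.8)(12) = 6.7032 J
Friction removes W_f = μ_k mg d = (0.30)(0.057)(9.8)(2.5) = 0.4190 J
Energy reaching the spring: E = 6.7032 − 0.4190 = 6.2843 J
At max compression ½kx² = E ⇒ x = √(2E/k) = √(2 × 6.2843/4100) = 0.05537 m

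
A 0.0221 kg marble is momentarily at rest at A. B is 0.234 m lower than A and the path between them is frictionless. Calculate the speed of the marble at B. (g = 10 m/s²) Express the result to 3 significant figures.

Energy conservation between the two points: mgh = ½mv²
v = √(2gh) = √(2 × 10 × 0.234) = √4.6800 = 2.163 m/s

v = 2.16 m/s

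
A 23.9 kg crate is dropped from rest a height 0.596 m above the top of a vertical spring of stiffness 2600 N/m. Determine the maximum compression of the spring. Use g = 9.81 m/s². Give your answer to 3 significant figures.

Let x be the compression. The total drop is H + x, and the crate is instantaneously at rest at max compression, so energy conservation gives:
mg(H + x) = ½kx²
½(2600)x² − (23.9)(9.81)x − (23.9)(9.81)(0.596) = 0
1300x² − 234.5x − 139.7 = 0
x = [234.5 + √(54971 + 726635)]/(2 × 1300) = 0.4302 m

x = 0.430 m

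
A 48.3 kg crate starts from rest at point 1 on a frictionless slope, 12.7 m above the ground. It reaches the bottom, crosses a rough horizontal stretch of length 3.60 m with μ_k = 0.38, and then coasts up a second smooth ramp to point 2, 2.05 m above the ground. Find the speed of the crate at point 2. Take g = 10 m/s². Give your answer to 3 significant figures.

Energy at 1: mgh₁ = (48.3)(10)(12.7) = 6134.1 J
Friction loss: W_f = μ_k mg d = 660.7 J
At 2: ½mv² + mgh₂ = mgh₁ − W_f
½mv² = 6134.1 − 660.7 − 990.15 = 4483.2 J
v = √(2 × 4483.2/48.3) = 13.62 m/s

v = 13.6 m/s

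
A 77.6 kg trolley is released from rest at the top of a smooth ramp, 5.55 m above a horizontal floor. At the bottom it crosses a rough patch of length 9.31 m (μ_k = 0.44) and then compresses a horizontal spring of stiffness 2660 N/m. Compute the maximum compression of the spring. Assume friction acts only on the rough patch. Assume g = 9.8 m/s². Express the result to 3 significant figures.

x = 0.912 m

Initial energy: E₁ = mgh = (77.6)(9.8)(5.55) = 4220.7 J
Friction removes W_f = μ_k mg d = (0.44)(77.6)(9.8)(9.31) = 3115 J
Energy reaching the spring: E = 4220.7 − 3115 = 1105.4 J
At max compression ½kx² = E ⇒ x = √(2E/k) = √(2 × 1105.4/2660) = 0.9117 m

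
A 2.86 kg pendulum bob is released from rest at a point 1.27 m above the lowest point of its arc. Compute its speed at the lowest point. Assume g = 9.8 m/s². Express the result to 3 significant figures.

v = 4.99 m/s

Energy conservation between the two points: mgh = ½mv²
v = √(2gh) = √(2 × 9.8 × 1.27) = √24.892 = 4.989 m/s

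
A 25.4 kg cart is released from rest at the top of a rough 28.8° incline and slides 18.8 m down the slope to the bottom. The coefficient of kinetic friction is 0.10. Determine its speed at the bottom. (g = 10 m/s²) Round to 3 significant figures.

v = 12.2 m/s

Work–energy: mg(L sinθ) − μ_k(mg cosθ)L = ½mv²
mgh = mgL sinθ = (25.4)(10)(18.8)sin28.8° = 2300.5 J
W_f = μ_k mg cosθ · L = (0.10)(25.4)(10)cos28.8°·18.8 = 418.5 J
½mv² = 2300.5 − 418.5 = 1882.0 J
v = √(2 × 1882.0/25.4) = 12.17 m/s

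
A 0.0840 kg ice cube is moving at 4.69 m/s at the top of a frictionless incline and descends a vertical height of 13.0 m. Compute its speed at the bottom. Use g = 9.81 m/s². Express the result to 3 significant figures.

Equating total energy at the two states: ½mv₀² + mgh = ½mv²
v² = v₀² + 2gh = (4.69)² + 2(9.81)(13.0) = 277.06
v = √277.06 = 16.65 m/s

v = 16.6 m/s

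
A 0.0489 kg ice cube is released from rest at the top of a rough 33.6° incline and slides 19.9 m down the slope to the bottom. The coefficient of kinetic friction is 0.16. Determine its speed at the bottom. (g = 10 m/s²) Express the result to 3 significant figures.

v = 12.9 m/s

Energy: mgh = ½mv² + W_f, with h = L sinθ and W_f = μ_k (mg cosθ) L
mgh = mgL sinθ = (0.0489)(10)(19.9)sin33.6° = 5.3851 J
W_f = μ_k mg cosθ · L = (0.16)(0.0489)(10)cos33.6°·19.9 = 1.297 J
½mv² = 5.3851 − 1.297 = 4.0883 J
v = √(2 × 4.0883/0.0489) = 12.93 m/s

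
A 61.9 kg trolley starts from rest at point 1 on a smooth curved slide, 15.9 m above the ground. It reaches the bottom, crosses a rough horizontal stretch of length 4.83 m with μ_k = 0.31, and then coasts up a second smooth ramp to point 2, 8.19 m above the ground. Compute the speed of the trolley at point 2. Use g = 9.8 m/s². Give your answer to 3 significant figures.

Energy at 1: mgh₁ = (61.9)(9.8)(15.9) = 9645.3 J
Friction loss: W_f = μ_k mg d = 908.3 J
At 2: ½mv² + mgh₂ = mgh₁ − W_f
½mv² = 9645.3 − 908.3 − 4968.2 = 3768.7 J
v = √(2 × 3768.7/61.9) = 11.03 m/s

v = 11.0 m/s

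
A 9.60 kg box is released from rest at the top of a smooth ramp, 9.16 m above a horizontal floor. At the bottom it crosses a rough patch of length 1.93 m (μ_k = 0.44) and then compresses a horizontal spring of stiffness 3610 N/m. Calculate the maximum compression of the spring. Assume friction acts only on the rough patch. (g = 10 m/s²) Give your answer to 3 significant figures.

Initial energy: E₁ = mgh = (9.60)(10)(9.16) = 879.36 J
Friction removes W_f = μ_k mg d = (0.44)(9.60)(10)(1.93) = 81.52 J
Energy reaching the spring: E = 879.36 − 81.52 = 797.84 J
At max compression ½kx² = E ⇒ x = √(2E/k) = √(2 × 797.84/3610) = 0.6648 m

x = 0.665 m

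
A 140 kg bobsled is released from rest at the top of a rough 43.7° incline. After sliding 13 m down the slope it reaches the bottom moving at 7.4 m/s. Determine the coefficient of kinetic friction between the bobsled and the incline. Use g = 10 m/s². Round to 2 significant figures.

mgh = ½mv² + μ_k (mg cosθ) L, with h = L sinθ
mgL sinθ = 12574 J; ½mv² = 3833.2 J
W_f = 12574 − 3833.2 = 8741 J
μ_k = W_f/(mg cosθ · L) = 8741/(1012 × 13) = 0.6643

μ_k = 0.66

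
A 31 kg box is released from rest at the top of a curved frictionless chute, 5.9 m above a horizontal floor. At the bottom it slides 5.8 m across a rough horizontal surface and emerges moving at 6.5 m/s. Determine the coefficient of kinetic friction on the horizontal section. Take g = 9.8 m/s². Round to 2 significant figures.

μ_k = 0.65

Energy bookkeeping (friction removes W_f = μ_k N d):
mgh = ½mv² + μ_k m g d
mgh = 1792.4 J; ½mv² = 654.88 J
W_f = 1792.4 − 654.88 = 1138 J
μ_k = W_f/(mg·d) = 1138/(303.8 × 5.8) = 0.6456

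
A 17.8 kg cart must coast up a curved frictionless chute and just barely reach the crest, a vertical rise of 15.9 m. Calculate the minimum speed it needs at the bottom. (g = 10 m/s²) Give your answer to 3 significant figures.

v = 17.8 m/s

At the top it is momentarily at rest, so all KE converts to PE: ½mv² = mgh
v = √(2gh) = √(2 × 10 × 15.9) = 17.83 m/s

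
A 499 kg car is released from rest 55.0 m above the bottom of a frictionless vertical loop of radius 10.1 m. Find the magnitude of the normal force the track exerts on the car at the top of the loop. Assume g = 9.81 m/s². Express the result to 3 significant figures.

N = 28800 N

Energy from release to top (height 2r): mgh = ½mv_top² + mg(2r)
v_top² = 2g(h − 2r) = 2(9.81)(55.0 − 20.20) = 682.78 m²/s²
At the top, both N and weight point toward the centre: N + mg = mv_top²/r
N = m(v_top²/r − g) = 499(682.78/10.1 − 9.81) = 28838 N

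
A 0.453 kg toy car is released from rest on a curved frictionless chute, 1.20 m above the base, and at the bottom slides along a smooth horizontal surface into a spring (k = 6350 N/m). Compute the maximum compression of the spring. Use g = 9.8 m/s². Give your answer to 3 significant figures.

x = 0.0410 m

Energy conservation (no friction) from release to max compression: mgh = ½kx²
x = √(2mgh/k) = √(2 × 0.453 × 9.8 × 1.20 / 6350) = 0.04096 m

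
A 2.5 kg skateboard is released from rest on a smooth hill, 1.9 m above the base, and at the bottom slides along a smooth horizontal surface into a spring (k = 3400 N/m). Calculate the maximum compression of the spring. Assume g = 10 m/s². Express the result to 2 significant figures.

Energy conservation (no friction) from release to max compression: mgh = ½kx²
x = √(2mgh/k) = √(2 × 2.5 × 10 × 1.9 / 3400) = 0.1672 m

x = 0.17 m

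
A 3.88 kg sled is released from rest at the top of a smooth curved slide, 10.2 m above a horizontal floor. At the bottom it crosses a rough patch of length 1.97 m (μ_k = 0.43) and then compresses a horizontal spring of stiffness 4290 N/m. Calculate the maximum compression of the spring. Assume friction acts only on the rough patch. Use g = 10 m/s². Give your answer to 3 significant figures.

Initial energy: E₁ = mgh = (3.88)(10)(10.2) = 395.76 J
Friction removes W_f = μ_k mg d = (0.43)(3.88)(10)(1.97) = 32.87 J
Energy reaching the spring: E = 395.76 − 32.87 = 362.89 J
At max compression ½kx² = E ⇒ x = √(2E/k) = √(2 × 362.89/4290) = 0.4113 m

x = 0.411 m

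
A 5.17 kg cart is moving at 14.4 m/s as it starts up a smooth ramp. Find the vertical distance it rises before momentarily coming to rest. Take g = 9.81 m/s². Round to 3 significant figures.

By energy conservation, ½mv² = mgh
h = v²/(2g) = 14.4²/(2 × 9.81) = 10.57 m

h = 10.6 m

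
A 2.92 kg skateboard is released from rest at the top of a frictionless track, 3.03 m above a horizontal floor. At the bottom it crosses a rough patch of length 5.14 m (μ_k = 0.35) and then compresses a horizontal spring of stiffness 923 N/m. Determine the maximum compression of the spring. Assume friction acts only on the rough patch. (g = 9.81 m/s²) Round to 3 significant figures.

Initial energy: E₁ = mgh = (2.92)(9.81)(3.03) = 86.795 J
Friction removes W_f = μ_k mg d = (0.35)(2.92)(9.81)(5.14) = 51.53 J
Energy reaching the spring: E = 86.795 − 51.53 = 35.262 J
At max compression ½kx² = E ⇒ x = √(2E/k) = √(2 × 35.262/923) = 0.2764 m

x = 0.276 m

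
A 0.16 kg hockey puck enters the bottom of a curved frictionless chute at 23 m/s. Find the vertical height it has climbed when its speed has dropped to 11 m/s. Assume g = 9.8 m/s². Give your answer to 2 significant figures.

h = 21 m

Conservation of energy: ½mv₁² = ½mv₂² + mgh
h = (v₁² − v₂²)/(2g) = (23² − 11²)/(2 × 9.8) = 20.82 m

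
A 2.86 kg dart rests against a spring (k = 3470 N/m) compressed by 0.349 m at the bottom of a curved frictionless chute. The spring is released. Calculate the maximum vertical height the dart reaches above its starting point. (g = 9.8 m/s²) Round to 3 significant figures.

Energy conservation from release to the highest point: ½kx² = mgh
h = kx²/(2mg) = (3470)(0.349)²/(2 × 2.86 × 9.8) = 7.540 m

h = 7.54 m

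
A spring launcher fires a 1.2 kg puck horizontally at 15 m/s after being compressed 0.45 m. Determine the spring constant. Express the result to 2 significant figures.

k = 1300 N/m

Energy stored in the spring equals the launch KE: ½kx² = ½mv²
k = mv²/x² = (1.2)(15)²/(0.45)² = 1333 N/m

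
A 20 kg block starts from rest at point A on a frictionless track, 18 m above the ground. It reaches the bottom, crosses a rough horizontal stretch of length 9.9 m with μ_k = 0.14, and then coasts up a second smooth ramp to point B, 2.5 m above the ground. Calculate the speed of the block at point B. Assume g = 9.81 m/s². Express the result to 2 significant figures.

v = 17 m/s

Energy at A: mgh₁ = (20)(9.81)(18) = 3531.6 J
Friction loss: W_f = μ_k mg d = 271.9 J
At B: ½mv² + mgh₂ = mgh₁ − W_f
½mv² = 3531.6 − 271.9 − 490.50 = 2769.2 J
v = √(2 × 2769.2/20) = 16.64 m/s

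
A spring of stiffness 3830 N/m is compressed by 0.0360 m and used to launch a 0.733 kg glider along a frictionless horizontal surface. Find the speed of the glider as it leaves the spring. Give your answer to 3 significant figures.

v = 2.60 m/s

Conservation of energy: ½kx² = ½mv²
v = x√(k/m) = 0.0360 × √(3830/0.733) = 2.602 m/s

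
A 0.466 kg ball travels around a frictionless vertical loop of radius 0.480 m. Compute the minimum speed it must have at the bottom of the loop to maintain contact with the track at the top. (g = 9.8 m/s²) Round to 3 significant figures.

v = 4.85 m/s

At the top: mg = mv_top²/r ⇒ v_top² = gr = 4.704 m²/s²
Energy from bottom to top (height 2r): ½mv_bot² = ½mv_top² + mg(2r)
v_bot² = gr + 4gr = 5gr = 23.52
v_bot = √(5gr) = 4.850 m/s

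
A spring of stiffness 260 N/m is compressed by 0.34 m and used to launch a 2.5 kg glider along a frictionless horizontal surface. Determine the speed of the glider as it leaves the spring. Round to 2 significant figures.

The glider leaves the spring when the spring is at natural length, so ½kx² = ½mv²
v = x√(k/m) = 0.34 × √(260/2.5) = 3.467 m/s

v = 3.5 m/s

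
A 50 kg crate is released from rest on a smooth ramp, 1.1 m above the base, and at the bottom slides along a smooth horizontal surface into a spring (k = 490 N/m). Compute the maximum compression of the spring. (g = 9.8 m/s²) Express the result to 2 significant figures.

x = 1.5 m

Energy conservation (no friction) from release to max compression: mgh = ½kx²
x = √(2mgh/k) = √(2 × 50 × 9.8 × 1.1 / 490) = 1.483 m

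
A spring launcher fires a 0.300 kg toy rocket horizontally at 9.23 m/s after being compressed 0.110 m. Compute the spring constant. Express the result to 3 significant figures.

Spring PE at full compression equals KE at release: ½kx² = ½mv²
k = mv²/x² = (0.300)(9.23)²/(0.110)² = 2112 N/m

k = 2110 N/m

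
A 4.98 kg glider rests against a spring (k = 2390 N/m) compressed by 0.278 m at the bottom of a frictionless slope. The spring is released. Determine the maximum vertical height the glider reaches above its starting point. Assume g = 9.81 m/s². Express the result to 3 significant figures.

All spring PE becomes gravitational PE at the highest point: ½kx² = mgh
h = kx²/(2mg) = (2390)(0.278)²/(2 × 4.98 × 9.81) = 1.890 m

h = 1.89 m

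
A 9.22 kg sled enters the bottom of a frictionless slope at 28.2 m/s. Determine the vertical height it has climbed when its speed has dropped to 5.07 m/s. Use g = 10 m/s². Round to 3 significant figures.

h = 38.5 m

Energy balance between the two points: ½mv₁² = ½mv₂² + mgh
h = (v₁² − v₂²)/(2g) = (28.2² − 5.07²)/(2 × 10) = 38.48 m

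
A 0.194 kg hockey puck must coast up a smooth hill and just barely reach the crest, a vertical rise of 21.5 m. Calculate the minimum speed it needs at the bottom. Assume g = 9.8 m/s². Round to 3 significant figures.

v = 20.5 m/s

At the top it is momentarily at rest, so all KE converts to PE: ½mv² = mgh
v = √(2gh) = √(2 × 9.8 × 21.5) = 20.53 m/s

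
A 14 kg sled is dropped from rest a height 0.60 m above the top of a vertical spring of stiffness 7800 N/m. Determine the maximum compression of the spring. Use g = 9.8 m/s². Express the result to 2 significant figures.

x = 0.16 m

Take the reference level at the top of the uncompressed spring. At max compression the sled has fallen H + x and is momentarily at rest:
mg(H + x) = ½kx²
½(7800)x² − (14)(9.8)x − (14)(9.8)(0.60) = 0
3900x² − 137.2x − 82.32 = 0
x = [137.2 + √(18824 + 1.2842e+06)]/(2 × 3900) = 0.1639 m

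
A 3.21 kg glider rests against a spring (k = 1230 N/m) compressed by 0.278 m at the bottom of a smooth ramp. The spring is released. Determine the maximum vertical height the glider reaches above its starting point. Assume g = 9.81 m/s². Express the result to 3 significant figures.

h = 1.51 m

All spring PE becomes gravitational PE at the highest point: ½kx² = mgh
h = kx²/(2mg) = (1230)(0.278)²/(2 × 3.21 × 9.81) = 1.509 m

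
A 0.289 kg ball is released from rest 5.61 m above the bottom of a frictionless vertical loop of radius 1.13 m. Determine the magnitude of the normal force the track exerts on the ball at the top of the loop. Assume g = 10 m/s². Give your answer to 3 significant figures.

Energy from release to top (height 2r): mgh = ½mv_top² + mg(2r)
v_top² = 2g(h − 2r) = 2(10)(5.61 − 2.260) = 67.000 m²/s²
At the top, both N and weight point toward the centre: N + mg = mv_top²/r
N = m(v_top²/r − g) = 0.289(67.000/1.13 − 10) = 14.25 N

N = 14.2 N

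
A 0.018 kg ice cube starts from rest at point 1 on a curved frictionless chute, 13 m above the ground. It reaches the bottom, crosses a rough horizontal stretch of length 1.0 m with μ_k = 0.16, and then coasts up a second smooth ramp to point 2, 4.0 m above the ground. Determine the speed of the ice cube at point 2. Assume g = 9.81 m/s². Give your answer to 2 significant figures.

v = 13 m/s

Energy at 1: mgh₁ = (0.018)(9.81)(13) = 2.2955 J
Friction loss: W_f = μ_k mg d = 0.02825 J
At 2: ½mv² + mgh₂ = mgh₁ − W_f
½mv² = 2.2955 − 0.02825 − 0.70632 = 1.5610 J
v = √(2 × 1.5610/0.018) = 13.17 m/s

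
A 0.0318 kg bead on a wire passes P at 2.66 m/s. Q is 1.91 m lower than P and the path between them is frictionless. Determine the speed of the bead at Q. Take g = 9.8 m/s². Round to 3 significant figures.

Mechanical energy is conserved (no friction): ½mv₀² + mgh = ½mv²
The mass cancels from both sides.
v² = v₀² + 2gh = (2.66)² + 2(9.8)(1.91) = 44.512
v = √44.512 = 6.672 m/s

v = 6.67 m/s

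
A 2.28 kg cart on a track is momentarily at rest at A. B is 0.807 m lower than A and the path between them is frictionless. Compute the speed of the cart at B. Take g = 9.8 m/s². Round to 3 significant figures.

v = 3.98 m/s

By conservation of mechanical energy, mgh = ½mv²
The mass cancels from both sides.
v = √(2gh) = √(2 × 9.8 × 0.807) = √15.817 = 3.977 m/s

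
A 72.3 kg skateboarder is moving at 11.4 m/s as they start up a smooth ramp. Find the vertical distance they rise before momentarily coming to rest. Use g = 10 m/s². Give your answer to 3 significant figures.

h = 6.50 m

Setting KE at the bottom equal to PE gained: ½mv² = mgh
h = v²/(2g) = 11.4²/(2 × 10) = 6.498 m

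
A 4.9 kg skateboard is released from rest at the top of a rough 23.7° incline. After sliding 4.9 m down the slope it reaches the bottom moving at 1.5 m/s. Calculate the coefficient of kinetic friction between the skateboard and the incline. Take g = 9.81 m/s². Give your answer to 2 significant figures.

μ_k = 0.41

Energy balance down the incline: mg L sinθ − ½mv² = μ_k (mg cosθ) L
mgL sinθ = 94.674 J; ½mv² = 5.5125 J
W_f = 94.674 − 5.5125 = 89.16 J
μ_k = W_f/(mg cosθ · L) = 89.16/(44.01 × 4.9) = 0.4134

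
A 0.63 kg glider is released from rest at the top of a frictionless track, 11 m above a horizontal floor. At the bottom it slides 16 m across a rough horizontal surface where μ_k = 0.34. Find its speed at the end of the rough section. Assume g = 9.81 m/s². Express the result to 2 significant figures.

v = 10 m/s

Energy bookkeeping (friction removes W_f = μ_k N d):
mgh = ½mv² + μ_k m g d
W_f = μ_k mg d = (0.34)(0.63)(9.81)(16) = 33.62 J
½mv² = mgh − W_f = 67.983 − 33.62 = 34.362 J
v = √(2 × 34.362/0.63) = 10.44 m/s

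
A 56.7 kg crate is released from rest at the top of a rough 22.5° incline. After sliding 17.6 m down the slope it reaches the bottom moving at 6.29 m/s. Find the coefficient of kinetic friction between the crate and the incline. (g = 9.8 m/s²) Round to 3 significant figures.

μ_k = 0.290

mgh = ½mv² + μ_k (mg cosθ) L, with h = L sinθ
mgL sinθ = 3742.5 J; ½mv² = 1121.6 J
W_f = 3742.5 − 1121.6 = 2621 J
μ_k = W_f/(mg cosθ · L) = 2621/(513.4 × 17.6) = 0.2901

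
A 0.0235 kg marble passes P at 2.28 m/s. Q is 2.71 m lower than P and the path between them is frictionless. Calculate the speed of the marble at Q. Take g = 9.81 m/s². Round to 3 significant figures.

Energy conservation between the two points: ½mv₀² + mgh = ½mv²
v² = v₀² + 2gh = (2.28)² + 2(9.81)(2.71) = 58.369
v = √58.369 = 7.640 m/s

v = 7.64 m/s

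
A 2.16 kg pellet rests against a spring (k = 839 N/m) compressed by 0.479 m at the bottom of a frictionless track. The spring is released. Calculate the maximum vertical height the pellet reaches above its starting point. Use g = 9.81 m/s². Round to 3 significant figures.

All spring PE becomes gravitational PE at the highest point: ½kx² = mgh
h = kx²/(2mg) = (839)(0.479)²/(2 × 2.16 × 9.81) = 4.542 m

h = 4.54 m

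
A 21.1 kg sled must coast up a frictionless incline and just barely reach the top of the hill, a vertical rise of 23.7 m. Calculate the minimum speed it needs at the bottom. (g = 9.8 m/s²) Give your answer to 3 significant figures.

v = 21.6 m/s

At the top it is momentarily at rest, so all KE converts to PE: ½mv² = mgh
v = √(2gh) = √(2 × 9.8 × 23.7) = 21.55 m/s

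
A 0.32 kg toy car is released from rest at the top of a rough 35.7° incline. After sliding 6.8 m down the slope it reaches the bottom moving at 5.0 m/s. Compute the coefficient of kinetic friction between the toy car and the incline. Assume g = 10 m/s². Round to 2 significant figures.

μ_k = 0.49

The energy dissipated by friction is the PE lost minus the KE gained:
mgL sinθ = 12.698 J; ½mv² = 4.0000 J
W_f = 12.698 − 4.0000 = 8.698 J
μ_k = W_f/(mg cosθ · L) = 8.698/(2.599 × 6.8) = 0.4922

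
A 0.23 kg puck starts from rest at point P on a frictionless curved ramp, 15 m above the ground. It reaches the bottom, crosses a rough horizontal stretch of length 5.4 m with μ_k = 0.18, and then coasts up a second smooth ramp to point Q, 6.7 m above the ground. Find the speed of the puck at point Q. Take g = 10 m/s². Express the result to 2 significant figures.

v = 12 m/s

Energy at P: mgh₁ = (0.23)(10)(15) = 34.500 J
Friction loss: W_f = μ_k mg d = 2.236 J
At Q: ½mv² + mgh₂ = mgh₁ − W_f
½mv² = 34.500 − 2.236 − 15.410 = 16.854 J
v = √(2 × 16.854/0.23) = 12.11 m/s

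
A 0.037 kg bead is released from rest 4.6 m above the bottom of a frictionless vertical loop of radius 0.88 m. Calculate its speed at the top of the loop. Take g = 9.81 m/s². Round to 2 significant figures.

Energy conservation: mgh = ½mv_top² + mg(2r)
v_top² = 2g(h − 2r) = 2(9.81)(4.6 − 1.760) = 55.72
v_top = 7.465 m/s

v = 7.5 m/s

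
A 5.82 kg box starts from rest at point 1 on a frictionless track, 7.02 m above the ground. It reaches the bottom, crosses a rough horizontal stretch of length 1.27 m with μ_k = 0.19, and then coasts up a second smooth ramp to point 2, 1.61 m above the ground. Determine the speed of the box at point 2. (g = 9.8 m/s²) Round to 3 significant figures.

Energy at 1: mgh₁ = (5.82)(9.8)(7.02) = 400.39 J
Friction loss: W_f = μ_k mg d = 13.76 J
At 2: ½mv² + mgh₂ = mgh₁ − W_f
½mv² = 400.39 − 13.76 − 91.828 = 294.80 J
v = √(2 × 294.80/5.82) = 10.07 m/s

v = 10.1 m/s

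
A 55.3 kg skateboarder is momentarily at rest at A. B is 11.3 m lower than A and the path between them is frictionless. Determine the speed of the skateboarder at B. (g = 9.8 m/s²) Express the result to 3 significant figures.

v = 14.9 m/s

Mechanical energy is conserved (no friction): mgh = ½mv²
v = √(2gh) = √(2 × 9.8 × 11.3) = √221.48 = 14.88 m/s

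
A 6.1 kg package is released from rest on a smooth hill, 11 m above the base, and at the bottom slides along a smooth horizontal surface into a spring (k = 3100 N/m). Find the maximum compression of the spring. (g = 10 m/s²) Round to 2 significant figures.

x = 0.66 m

Gravitational PE at the top equals spring PE at max compression: mgh = ½kx²
x = √(2mgh/k) = √(2 × 6.1 × 10 × 11 / 3100) = 0.6580 m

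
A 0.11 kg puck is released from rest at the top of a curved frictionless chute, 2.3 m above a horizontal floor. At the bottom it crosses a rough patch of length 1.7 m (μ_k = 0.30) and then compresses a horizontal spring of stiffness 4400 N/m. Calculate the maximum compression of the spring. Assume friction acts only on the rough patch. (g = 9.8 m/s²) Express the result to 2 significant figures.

x = 0.030 m

Initial energy: E₁ = mgh = (0.11)(9.8)(2.3) = 2.4794 J
Friction removes W_f = μ_k mg d = (0.30)(0.11)(9.8)(1.7) = 0.5498 J
Energy reaching the spring: E = 2.4794 − 0.5498 = 1.9296 J
At max compression ½kx² = E ⇒ x = √(2E/k) = √(2 × 1.9296/4400) = 0.02962 m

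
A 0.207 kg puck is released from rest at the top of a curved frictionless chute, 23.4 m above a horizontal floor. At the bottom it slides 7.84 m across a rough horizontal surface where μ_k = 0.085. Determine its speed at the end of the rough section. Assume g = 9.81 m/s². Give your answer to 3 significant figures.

v = 21.1 m/s

Energy at the top = energy at the end + work done against friction:
mgh = ½mv² + μ_k m g d
W_f = μ_k mg d = (0.085)(0.207)(9.81)(7.84) = 1.353 J
½mv² = mgh − W_f = 47.518 − 1.353 = 46.164 J
v = √(2 × 46.164/0.207) = 21.12 m/s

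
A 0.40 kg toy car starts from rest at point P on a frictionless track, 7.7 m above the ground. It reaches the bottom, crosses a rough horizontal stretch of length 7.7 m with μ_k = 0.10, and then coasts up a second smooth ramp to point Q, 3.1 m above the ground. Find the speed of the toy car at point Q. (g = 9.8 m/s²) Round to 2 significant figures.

Energy at P: mgh₁ = (0.40)(9.8)(7.7) = 30.184 J
Friction loss: W_f = μ_k mg d = 3.018 J
At Q: ½mv² + mgh₂ = mgh₁ − W_f
½mv² = 30.184 − 3.018 − 12.152 = 15.014 J
v = √(2 × 15.014/0.40) = 8.664 m/s

v = 8.7 m/s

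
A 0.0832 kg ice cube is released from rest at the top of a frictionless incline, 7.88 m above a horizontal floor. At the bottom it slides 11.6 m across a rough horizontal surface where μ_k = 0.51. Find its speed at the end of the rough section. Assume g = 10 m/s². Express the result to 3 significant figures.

v = 6.27 m/s

Energy bookkeeping (friction removes W_f = μ_k N d):
mgh = ½mv² + μ_k m g d
W_f = μ_k mg d = (0.51)(0.0832)(10)(11.6) = 4.922 J
½mv² = mgh − W_f = 6.5562 − 4.922 = 1.6340 J
v = √(2 × 1.6340/0.0832) = 6.267 m/s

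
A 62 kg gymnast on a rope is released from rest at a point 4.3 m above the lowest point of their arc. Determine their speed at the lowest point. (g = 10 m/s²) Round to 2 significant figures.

v = 9.3 m/s

Energy conservation between the two points: mgh = ½mv²
The mass cancels from both sides.
v = √(2gh) = √(2 × 10 × 4.3) = √86.000 = 9.274 m/s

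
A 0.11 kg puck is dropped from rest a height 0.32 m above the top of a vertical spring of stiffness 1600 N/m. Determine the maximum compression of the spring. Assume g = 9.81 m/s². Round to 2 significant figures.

Let x be the compression. The total drop is H + x, and the puck is instantaneously at rest at max compression, so energy conservation gives:
mg(H + x) = ½kx²
½(1600)x² − (0.11)(9.81)x − (0.11)(9.81)(0.32) = 0
800.0x² − 1.079x − 0.3453 = 0
x = [1.079 + √(1.164 + 1105.0)]/(2 × 800.0) = 0.02146 m

x = 0.021 m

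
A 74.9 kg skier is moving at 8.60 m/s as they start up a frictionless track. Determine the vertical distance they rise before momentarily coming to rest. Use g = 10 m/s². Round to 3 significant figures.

By energy conservation, ½mv² = mgh
h = v²/(2g) = 8.60²/(2 × 10) = 3.698 m

h = 3.70 m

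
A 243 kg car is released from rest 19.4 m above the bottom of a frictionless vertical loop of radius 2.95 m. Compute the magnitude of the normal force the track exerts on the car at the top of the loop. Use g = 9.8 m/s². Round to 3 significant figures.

N = 19400 N

Energy from release to top (height 2r): mgh = ½mv_top² + mg(2r)
v_top² = 2g(h − 2r) = 2(9.8)(19.4 − 5.900) = 264.60 m²/s²
At the top, both N and weight point toward the centre: N + mg = mv_top²/r
N = m(v_top²/r − g) = 243(264.60/2.95 − 9.8) = 19414 N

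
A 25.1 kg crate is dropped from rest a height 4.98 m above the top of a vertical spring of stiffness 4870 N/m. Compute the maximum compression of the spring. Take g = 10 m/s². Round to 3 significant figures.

Take the reference level at the top of the uncompressed spring. At max compression the crate has fallen H + x and is momentarily at rest:
mg(H + x) = ½kx²
½(4870)x² − (25.1)(10)x − (25.1)(10)(4.98) = 0
2435x² − 251.0x − 1250 = 0
x = [251.0 + √(63001 + 1.2175e+07)]/(2 × 2435) = 0.7699 m

x = 0.770 m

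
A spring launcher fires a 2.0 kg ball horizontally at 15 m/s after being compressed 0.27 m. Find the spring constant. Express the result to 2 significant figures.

Spring PE at full compression equals KE at release: ½kx² = ½mv²
k = mv²/x² = (2.0)(15)²/(0.27)² = 6173 N/m

k = 6200 N/m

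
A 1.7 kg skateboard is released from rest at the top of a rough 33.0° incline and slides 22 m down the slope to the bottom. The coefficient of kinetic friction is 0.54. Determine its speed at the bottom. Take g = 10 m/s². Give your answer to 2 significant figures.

v = 6.4 m/s

Work–energy: mg(L sinθ) − μ_k(mg cosθ)L = ½mv²
mgh = mgL sinθ = (1.7)(10)(22)sin33.0° = 203.69 J
W_f = μ_k mg cosθ · L = (0.54)(1.7)(10)cos33.0°·22 = 169.4 J
½mv² = 203.69 − 169.4 = 34.317 J
v = √(2 × 34.317/1.7) = 6.354 m/s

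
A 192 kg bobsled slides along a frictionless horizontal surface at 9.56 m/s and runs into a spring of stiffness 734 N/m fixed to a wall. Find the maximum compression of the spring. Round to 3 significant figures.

x = 4.89 m

At max compression the bobsled is momentarily at rest: ½mv² = ½kx²
x = v√(m/k) = 9.56 × √(192/734) = 4.889 m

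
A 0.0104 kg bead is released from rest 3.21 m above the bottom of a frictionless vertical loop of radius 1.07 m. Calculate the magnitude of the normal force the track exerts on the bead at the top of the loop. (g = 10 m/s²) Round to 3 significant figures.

N = 0.104 N

Energy from release to top (height 2r): mgh = ½mv_top² + mg(2r)
v_top² = 2g(h − 2r) = 2(10)(3.21 − 2.140) = 21.400 m²/s²
At the top, both N and weight point toward the centre: N + mg = mv_top²/r
N = m(v_top²/r − g) = 0.0104(21.400/1.07 − 10) = 0.1040 N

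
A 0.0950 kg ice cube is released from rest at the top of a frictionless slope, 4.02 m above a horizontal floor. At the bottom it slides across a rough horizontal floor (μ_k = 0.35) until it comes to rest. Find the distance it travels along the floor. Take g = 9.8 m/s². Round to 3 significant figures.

Energy at the top = energy at the end + work done against friction:
At rest all PE has been dissipated by friction: mgh = μ_k m g d
d = h/μ_k = 4.02/0.35 = 11.49 m

d = 11.5 m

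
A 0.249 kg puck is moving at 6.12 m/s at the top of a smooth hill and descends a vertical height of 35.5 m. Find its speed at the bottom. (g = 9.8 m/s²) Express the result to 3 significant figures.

v = 27.1 m/s

Equating total energy at the two states: ½mv₀² + mgh = ½mv²
The mass cancels from both sides.
v² = v₀² + 2gh = (6.12)² + 2(9.8)(35.5) = 733.25
v = √733.25 = 27.08 m/s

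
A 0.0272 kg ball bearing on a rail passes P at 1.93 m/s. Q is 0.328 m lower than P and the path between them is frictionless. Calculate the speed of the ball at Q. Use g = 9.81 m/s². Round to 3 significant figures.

v = 3.19 m/s

By conservation of mechanical energy, ½mv₀² + mgh = ½mv²
v² = v₀² + 2gh = (1.93)² + 2(9.81)(0.328) = 10.160
v = √10.160 = 3.188 m/s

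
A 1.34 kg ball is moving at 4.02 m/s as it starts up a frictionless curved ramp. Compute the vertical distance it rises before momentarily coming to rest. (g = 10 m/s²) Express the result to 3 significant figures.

Setting KE at the bottom equal to PE gained: ½mv² = mgh
h = v²/(2g) = 4.02²/(2 × 10) = 0.8080 m

h = 0.808 m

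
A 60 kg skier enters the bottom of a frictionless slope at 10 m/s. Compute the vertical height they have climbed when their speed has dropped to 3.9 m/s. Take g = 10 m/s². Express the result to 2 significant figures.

h = 4.2 m

Energy balance between the two points: ½mv₁² = ½mv₂² + mgh
h = (v₁² − v₂²)/(2g) = (10² − 3.9²)/(2 × 10) = 4.240 m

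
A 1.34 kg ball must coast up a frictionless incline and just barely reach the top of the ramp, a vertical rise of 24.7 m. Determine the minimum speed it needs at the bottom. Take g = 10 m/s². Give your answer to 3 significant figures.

At the top it is momentarily at rest, so all KE converts to PE: ½mv² = mgh
v = √(2gh) = √(2 × 10 × 24.7) = 22.23 m/s

v = 22.2 m/s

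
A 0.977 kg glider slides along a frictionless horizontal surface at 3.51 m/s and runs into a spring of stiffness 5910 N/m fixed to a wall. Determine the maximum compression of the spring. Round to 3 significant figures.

All KE is stored as spring PE at maximum compression: ½mv² = ½kx²
x = v√(m/k) = 3.51 × √(0.977/5910) = 0.04513 m

x = 0.0451 m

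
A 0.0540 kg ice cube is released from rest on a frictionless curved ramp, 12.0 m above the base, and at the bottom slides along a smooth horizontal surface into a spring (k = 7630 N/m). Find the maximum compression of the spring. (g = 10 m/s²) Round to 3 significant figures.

At max compression the cube is momentarily at rest: mgh = ½kx²
x = √(2mgh/k) = √(2 × 0.0540 × 10 × 12.0 / 7630) = 0.04121 m

x = 0.0412 m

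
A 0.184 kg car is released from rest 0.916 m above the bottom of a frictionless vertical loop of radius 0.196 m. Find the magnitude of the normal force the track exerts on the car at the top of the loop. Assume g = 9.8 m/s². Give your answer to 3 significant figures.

Energy from release to top (height 2r): mgh = ½mv_top² + mg(2r)
v_top² = 2g(h − 2r) = 2(9.8)(0.916 − 0.3920) = 10.270 m²/s²
At the top, both N and weight point toward the centre: N + mg = mv_top²/r
N = m(v_top²/r − g) = 0.184(10.270/0.196 − 9.8) = 7.838 N

N = 7.84 N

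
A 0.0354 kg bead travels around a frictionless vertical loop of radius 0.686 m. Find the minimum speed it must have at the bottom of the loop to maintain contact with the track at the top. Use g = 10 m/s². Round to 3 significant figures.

v = 5.86 m/s

At the top: mg = mv_top²/r ⇒ v_top² = gr = 6.860 m²/s²
Energy from bottom to top (height 2r): ½mv_bot² = ½mv_top² + mg(2r)
v_bot² = gr + 4gr = 5gr = 34.30
v_bot = √(5gr) = 5.857 m/s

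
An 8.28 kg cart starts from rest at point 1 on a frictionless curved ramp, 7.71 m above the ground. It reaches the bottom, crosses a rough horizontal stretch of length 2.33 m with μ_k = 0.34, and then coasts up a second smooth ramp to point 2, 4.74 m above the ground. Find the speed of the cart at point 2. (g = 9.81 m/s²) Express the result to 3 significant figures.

Energy at 1: mgh₁ = (8.28)(9.81)(7.71) = 626.26 J
Friction loss: W_f = μ_k mg d = 64.35 J
At 2: ½mv² + mgh₂ = mgh₁ − W_f
½mv² = 626.26 − 64.35 − 385.02 = 176.90 J
v = √(2 × 176.90/8.28) = 6.537 m/s

v = 6.54 m/s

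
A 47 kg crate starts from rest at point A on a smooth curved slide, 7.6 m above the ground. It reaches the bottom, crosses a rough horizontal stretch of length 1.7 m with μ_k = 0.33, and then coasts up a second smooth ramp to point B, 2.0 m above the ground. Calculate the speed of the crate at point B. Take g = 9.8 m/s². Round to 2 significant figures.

Energy at A: mgh₁ = (47)(9.8)(7.6) = 3500.6 J
Friction loss: W_f = μ_k mg d = 258.4 J
At B: ½mv² + mgh₂ = mgh₁ − W_f
½mv² = 3500.6 − 258.4 − 921.20 = 2321.0 J
v = √(2 × 2321.0/47) = 9.938 m/s

v = 9.9 m/s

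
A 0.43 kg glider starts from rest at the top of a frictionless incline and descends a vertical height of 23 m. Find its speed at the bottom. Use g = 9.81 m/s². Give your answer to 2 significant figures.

Mechanical energy is conserved (no friction): mgh = ½mv²
v = √(2gh) = √(2 × 9.81 × 23) = √451.26 = 21.24 m/s

v = 21 m/s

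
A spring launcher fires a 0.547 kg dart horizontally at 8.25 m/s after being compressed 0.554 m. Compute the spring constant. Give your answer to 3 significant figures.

k = 121 N/m

Energy stored in the spring equals the launch KE: ½kx² = ½mv²
k = mv²/x² = (0.547)(8.25)²/(0.554)² = 121.3 N/m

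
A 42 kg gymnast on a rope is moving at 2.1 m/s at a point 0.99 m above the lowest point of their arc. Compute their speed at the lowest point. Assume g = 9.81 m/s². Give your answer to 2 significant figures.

v = 4.9 m/s

Equating total energy at the two states: ½mv₀² + mgh = ½mv²
The mass cancels from both sides.
v² = v₀² + 2gh = (2.1)² + 2(9.81)(0.99) = 23.834
v = √23.834 = 4.882 m/s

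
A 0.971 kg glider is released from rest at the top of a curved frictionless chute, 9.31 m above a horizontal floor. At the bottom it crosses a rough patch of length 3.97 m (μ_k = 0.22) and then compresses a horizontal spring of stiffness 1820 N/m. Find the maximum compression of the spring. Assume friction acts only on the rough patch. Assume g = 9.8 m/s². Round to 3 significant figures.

x = 0.297 m

Initial energy: E₁ = mgh = (0.971)(9.8)(9.31) = 88.592 J
Friction removes W_f = μ_k mg d = (0.22)(0.971)(9.8)(3.97) = 8.311 J
Energy reaching the spring: E = 88.592 − 8.311 = 80.281 J
At max compression ½kx² = E ⇒ x = √(2E/k) = √(2 × 80.281/1820) = 0.2970 m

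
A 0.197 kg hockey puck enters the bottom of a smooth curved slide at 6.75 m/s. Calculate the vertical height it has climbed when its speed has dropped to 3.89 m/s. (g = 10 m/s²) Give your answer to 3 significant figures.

Energy balance between the two points: ½mv₁² = ½mv₂² + mgh
h = (v₁² − v₂²)/(2g) = (6.75² − 3.89²)/(2 × 10) = 1.522 m

h = 1.52 m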